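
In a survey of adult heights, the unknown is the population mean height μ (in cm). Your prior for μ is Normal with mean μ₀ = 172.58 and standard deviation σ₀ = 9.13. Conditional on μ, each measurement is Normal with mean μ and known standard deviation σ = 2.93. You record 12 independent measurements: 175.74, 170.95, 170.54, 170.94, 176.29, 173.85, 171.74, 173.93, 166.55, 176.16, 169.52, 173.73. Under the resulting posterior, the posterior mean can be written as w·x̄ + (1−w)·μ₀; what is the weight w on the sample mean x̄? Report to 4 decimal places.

0.9915

For Normal data with known variance σ², a Normal(μ₀, σ₀²) prior on μ is conjugate. Posterior precision = 1/σ₀² + n/σ²; posterior mean is the precision-weighted average of μ₀ and x̄.
σ₀² = 9.13² = 83.3569, σ² = 2.93² = 8.5849. Prior precision 1/σ₀² = 1/83.3569; data precision n/σ² = 12/8.5849.
w = (n/σ²)/(1/σ₀² + n/σ²) = n·σ₀²/(σ² + n·σ₀²) = 12·83.3569/(8.5849 + 12·83.3569) = 1000.2828/1008.8677 = 0.9915.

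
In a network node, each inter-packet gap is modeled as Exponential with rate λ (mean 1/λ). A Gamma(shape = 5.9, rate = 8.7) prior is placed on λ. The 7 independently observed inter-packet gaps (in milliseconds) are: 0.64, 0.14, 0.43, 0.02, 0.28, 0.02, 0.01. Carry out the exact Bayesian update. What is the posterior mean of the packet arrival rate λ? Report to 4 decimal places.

With a Gamma(shape α, rate β) prior on the exponential rate λ, the posterior after n observations with total T = Σxᵢ is Gamma(α+n, β+T).
Sum of observations T = 1.54 milliseconds; n = 7.
Posterior: Gamma(5.9+7, 8.7+1.54) = Gamma(12.9, 10.24).
Posterior mean of λ = α/β = 12.9/10.24 = 1.2598.

1.2598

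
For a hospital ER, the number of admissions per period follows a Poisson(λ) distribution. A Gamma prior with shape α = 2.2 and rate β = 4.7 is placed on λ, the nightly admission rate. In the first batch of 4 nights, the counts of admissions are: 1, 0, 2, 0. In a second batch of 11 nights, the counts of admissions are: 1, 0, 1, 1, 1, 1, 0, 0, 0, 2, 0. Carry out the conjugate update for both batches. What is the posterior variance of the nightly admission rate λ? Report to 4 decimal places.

0.0314

With a Gamma(shape α, rate β) prior, the Poisson likelihood is conjugate: the posterior is Gamma(α + ΣXᵢ, β + n).
Batch 1: sum of counts S = 3 over n = 4 nights.
After batch 1: Gamma(α+S, β+n) = Gamma(2.2+3, 4.7+4) = Gamma(5.2, 8.7).
Batch 2: sum of counts S = 7 over n = 11 nights.
After batch 2: Gamma(α+S, β+n) = Gamma(5.2+7, 8.7+11) = Gamma(12.2, 19.7).
Var = α/β² = 12.2/19.7² = 0.0314.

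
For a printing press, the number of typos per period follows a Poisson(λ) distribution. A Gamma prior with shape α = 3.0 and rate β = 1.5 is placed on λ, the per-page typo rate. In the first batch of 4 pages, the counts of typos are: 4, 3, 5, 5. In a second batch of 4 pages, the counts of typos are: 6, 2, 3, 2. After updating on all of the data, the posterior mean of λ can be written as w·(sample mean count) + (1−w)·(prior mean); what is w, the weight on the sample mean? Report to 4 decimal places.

0.8421

With a Gamma(shape α, rate β) prior, the Poisson likelihood is conjugate: the posterior is Gamma(α + ΣXᵢ, β + n).
Total number of pages: n = 4 + 4 = 8.
Posterior mean = (α₀+S)/(β₀+n) = [n/(β₀+n)]·(S/n) + [β₀/(β₀+n)]·(α₀/β₀), so only n and β₀ enter the weight.
Weight on data w = n/(β₀+n) = 8/(1.5+8) = 8/9.5 = 0.8421.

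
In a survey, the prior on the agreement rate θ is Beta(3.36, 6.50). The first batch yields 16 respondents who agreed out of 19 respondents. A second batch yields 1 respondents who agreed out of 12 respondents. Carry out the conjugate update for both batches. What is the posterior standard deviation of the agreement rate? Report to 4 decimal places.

The Beta prior is conjugate to a Binomial/Bernoulli likelihood; the update adds successes to α and failures to β.
After batch 1: Beta(3.36+16, 6.50+3) = Beta(19.36, 9.50).
After batch 2: Beta(19.36+1, 9.50+11) = Beta(20.36, 20.50).
Var = αβ/((α+β)²(α+β+1)) = 20.36·20.50/(40.86²·41.86) = 0.00597222; SD = √0.00597222 = 0.0773.

0.0773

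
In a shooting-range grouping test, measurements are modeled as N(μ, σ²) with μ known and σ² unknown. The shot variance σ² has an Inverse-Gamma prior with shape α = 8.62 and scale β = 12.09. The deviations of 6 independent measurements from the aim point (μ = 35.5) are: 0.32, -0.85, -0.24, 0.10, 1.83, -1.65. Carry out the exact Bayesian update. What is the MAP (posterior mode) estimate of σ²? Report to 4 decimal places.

With known mean μ and an Inverse-Gamma(α, β) prior on σ², the Normal likelihood is conjugate: posterior is Inv-Gamma(α + n/2, β + Σ(xᵢ−μ)²/2).
Σ(xᵢ−μ)² = (0.32)² + (-0.85)² + (-0.24)² + (0.10)² + (1.83)² + (-1.65)² = 6.9639.
Posterior: Inv-Gamma(8.62 + 6/2, 12.09 + 6.9639/2) = Inv-Gamma(11.62, 15.57195).
Mode = β/(α+1) = 15.57195/12.62 = 1.2339.

1.2339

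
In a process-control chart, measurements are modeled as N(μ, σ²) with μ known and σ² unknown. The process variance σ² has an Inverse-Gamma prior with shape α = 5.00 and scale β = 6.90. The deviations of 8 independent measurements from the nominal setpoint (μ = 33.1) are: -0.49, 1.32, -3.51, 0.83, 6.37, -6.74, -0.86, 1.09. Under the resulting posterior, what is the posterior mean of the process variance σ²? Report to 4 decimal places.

With known mean μ and an Inverse-Gamma(α, β) prior on σ², the Normal likelihood is conjugate: posterior is Inv-Gamma(α + n/2, β + Σ(xᵢ−μ)²/2).
Σ(xᵢ−μ)² = (-0.49)² + (1.32)² + (-3.51)² + (0.83)² + (6.37)² + (-6.74)² + (-0.86)² + (1.09)² = 102.9237.
Posterior: Inv-Gamma(5.00 + 8/2, 6.90 + 102.9237/2) = Inv-Gamma(9.00, 58.36185).
E[σ²|data] = β/(α−1) = 58.36185/8.00 = 7.2952.

7.2952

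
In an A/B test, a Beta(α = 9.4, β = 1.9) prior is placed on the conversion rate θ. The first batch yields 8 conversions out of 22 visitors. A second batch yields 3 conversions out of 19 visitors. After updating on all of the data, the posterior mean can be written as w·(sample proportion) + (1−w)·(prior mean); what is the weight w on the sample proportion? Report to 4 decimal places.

The Beta prior is conjugate to a Binomial/Bernoulli likelihood; the update adds successes to α and failures to β.
Total number of visitors: n = 22 + 19 = 41.
Posterior mean = (α₀+k)/(α₀+β₀+n) = [n/(α₀+β₀+n)]·(k/n) + [(α₀+β₀)/(α₀+β₀+n)]·α₀/(α₀+β₀), so only n and the prior enter the weight.
The weight on the data is w = n/(α₀+β₀+n) = 41/(9.4+1.9+41) = 41/52.3 = 0.7839.

0.7839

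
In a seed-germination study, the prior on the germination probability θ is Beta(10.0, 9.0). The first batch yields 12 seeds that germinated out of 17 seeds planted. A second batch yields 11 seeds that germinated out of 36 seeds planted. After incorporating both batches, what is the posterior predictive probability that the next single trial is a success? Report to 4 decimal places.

The Beta prior is conjugate to a Binomial/Bernoulli likelihood; the update adds successes to α and failures to β.
After batch 1: Beta(10.0+12, 9.0+5) = Beta(22.0, 14.0).
After batch 2: Beta(22.0+11, 14.0+25) = Beta(33.0, 39.0).
For a single future Bernoulli trial, P(success | data) = α/(α+β) = 0.4583.

0.4583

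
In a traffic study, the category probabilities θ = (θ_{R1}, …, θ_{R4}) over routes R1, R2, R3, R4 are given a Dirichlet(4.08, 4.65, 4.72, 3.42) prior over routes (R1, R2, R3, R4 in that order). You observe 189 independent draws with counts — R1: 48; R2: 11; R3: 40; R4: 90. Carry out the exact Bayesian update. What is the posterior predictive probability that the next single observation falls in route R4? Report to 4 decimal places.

The Dirichlet prior is conjugate to the Multinomial likelihood: each posterior αⱼ = prior αⱼ + observed count nⱼ.
Posterior concentration: (52.08, 15.65, 44.72, 93.42), total = 205.87.
P(next = R4 | data) = α_{R4}/Σα = 0.4538.

0.4538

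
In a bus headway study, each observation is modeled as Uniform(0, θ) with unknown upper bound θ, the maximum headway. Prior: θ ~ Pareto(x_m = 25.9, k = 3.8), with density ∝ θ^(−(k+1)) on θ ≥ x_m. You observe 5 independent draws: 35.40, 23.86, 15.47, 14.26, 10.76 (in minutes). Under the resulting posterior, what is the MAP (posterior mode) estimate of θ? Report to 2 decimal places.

35.40

A Pareto(scale x_m, shape k) prior on the upper bound θ of Uniform(0, θ) is conjugate: posterior is Pareto(max(x_m, max xᵢ), k + n).
Sample maximum = 35.40; prior scale x_m = 25.9 → posterior scale = max = 35.40.
Posterior shape = 3.8 + 5 = 8.8.
The Pareto density is decreasing on [x_m, ∞), so the mode is x_m = 35.40.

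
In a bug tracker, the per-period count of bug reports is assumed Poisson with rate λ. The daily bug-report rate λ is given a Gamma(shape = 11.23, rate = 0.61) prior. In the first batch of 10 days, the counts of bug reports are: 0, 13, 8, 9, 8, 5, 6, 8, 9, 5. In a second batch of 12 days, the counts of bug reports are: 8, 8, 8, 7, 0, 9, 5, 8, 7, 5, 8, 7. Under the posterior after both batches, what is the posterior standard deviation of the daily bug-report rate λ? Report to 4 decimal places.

With a Gamma(shape α, rate β) prior, the Poisson likelihood is conjugate: the posterior is Gamma(α + ΣXᵢ, β + n).
Batch 1: sum of counts S = 71 over n = 10 days.
After batch 1: Gamma(α+S, β+n) = Gamma(11.23+71, 0.61+10) = Gamma(82.23, 10.61).
Batch 2: sum of counts S = 80 over n = 12 days.
After batch 2: Gamma(α+S, β+n) = Gamma(82.23+80, 10.61+12) = Gamma(162.23, 22.61).
SD = √α/β = √162.23/22.61 = 0.5633.

0.5633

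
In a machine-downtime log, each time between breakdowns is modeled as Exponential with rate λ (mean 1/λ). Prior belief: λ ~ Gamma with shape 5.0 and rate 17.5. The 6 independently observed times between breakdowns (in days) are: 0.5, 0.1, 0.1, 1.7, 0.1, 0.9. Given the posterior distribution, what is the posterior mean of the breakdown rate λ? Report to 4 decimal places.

0.5263

With a Gamma(shape α, rate β) prior on the exponential rate λ, the posterior after n observations with total T = Σxᵢ is Gamma(α+n, β+T).
Sum of observations T = 3.4 days; n = 6.
Posterior: Gamma(5.0+6, 17.5+3.4) = Gamma(11.0, 20.9).
Posterior mean of λ = α/β = 11.0/20.9 = 0.5263.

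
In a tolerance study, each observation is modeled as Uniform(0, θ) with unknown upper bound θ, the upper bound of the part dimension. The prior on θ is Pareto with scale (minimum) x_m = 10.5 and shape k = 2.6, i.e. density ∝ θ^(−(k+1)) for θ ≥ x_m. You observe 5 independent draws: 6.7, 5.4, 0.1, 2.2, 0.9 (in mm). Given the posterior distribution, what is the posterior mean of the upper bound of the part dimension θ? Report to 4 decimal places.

A Pareto(scale x_m, shape k) prior on the upper bound θ of Uniform(0, θ) is conjugate: posterior is Pareto(max(x_m, max xᵢ), k + n).
Sample maximum = 6.7; prior scale x_m = 10.5 → posterior scale = max = 10.5.
Posterior shape = 2.6 + 5 = 7.6.
E[θ|data] = k·x_m/(k−1) = 7.6·10.5/6.6 = 12.0909.

12.0909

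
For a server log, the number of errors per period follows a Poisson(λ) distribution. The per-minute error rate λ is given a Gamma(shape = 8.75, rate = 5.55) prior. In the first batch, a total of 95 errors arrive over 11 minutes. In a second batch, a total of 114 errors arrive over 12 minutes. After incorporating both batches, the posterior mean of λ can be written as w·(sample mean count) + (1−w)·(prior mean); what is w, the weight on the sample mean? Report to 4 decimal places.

0.8056

With a Gamma(shape α, rate β) prior, the Poisson likelihood is conjugate: the posterior is Gamma(α + ΣXᵢ, β + n).
Total number of minutes: n = 11 + 12 = 23.
Posterior mean = (α₀+S)/(β₀+n) = [n/(β₀+n)]·(S/n) + [β₀/(β₀+n)]·(α₀/β₀), so only n and β₀ enter the weight.
Weight on data w = n/(β₀+n) = 23/(5.55+23) = 23/28.55 = 0.8056.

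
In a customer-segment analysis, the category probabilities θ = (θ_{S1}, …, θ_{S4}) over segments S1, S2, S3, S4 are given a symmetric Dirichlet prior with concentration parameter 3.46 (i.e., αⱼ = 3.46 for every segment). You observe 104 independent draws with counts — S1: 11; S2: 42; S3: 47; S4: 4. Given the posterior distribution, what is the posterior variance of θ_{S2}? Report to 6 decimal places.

0.001994

The Dirichlet prior is conjugate to the Multinomial likelihood: each posterior αⱼ = prior αⱼ + observed count nⱼ.
Posterior concentration: (14.46, 45.46, 50.46, 7.46), total = 117.84.
Var[θ_j] = α_j(Σα−α_j)/((Σα)²(Σα+1)) = 45.46·72.38/(117.84²·118.84) = 0.001994.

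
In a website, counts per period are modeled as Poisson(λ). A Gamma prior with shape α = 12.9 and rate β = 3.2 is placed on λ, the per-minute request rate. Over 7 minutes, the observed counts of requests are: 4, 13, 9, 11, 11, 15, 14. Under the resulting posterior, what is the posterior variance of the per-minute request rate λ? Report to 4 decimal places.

0.8641

With a Gamma(shape α, rate β) prior, the Poisson likelihood is conjugate: the posterior is Gamma(α + ΣXᵢ, β + n).
Sum of counts S = 77 over n = 7 minutes.
Posterior: Gamma(α+S, β+n) = Gamma(12.9+77, 3.2+7) = Gamma(89.9, 10.2).
Var = α/β² = 89.9/10.2² = 0.8641.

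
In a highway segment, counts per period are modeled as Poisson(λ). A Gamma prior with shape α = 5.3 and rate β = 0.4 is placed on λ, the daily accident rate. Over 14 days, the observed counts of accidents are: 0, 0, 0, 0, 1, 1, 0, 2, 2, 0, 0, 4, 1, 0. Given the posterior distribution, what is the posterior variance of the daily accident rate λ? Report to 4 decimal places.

With a Gamma(shape α, rate β) prior, the Poisson likelihood is conjugate: the posterior is Gamma(α + ΣXᵢ, β + n).
Sum of counts S = 11 over n = 14 days.
Posterior: Gamma(α+S, β+n) = Gamma(5.3+11, 0.4+14) = Gamma(16.3, 14.4).
Var = α/β² = 16.3/14.4² = 0.0786.

0.0786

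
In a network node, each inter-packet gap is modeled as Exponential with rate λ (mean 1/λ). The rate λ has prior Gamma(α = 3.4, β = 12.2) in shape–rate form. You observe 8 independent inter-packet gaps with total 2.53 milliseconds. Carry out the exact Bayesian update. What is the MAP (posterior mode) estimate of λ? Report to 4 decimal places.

0.7060

With a Gamma(shape α, rate β) prior on the exponential rate λ, the posterior after n observations with total T = Σxᵢ is Gamma(α+n, β+T).
Posterior: Gamma(3.4+8, 12.2+2.53) = Gamma(11.4, 14.73).
Mode = (α−1)/β = 0.7060.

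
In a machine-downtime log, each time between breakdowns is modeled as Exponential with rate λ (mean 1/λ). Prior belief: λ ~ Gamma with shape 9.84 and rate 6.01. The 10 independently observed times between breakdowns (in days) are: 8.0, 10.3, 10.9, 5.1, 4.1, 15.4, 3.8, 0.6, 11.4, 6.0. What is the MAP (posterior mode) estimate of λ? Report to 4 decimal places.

With a Gamma(shape α, rate β) prior on the exponential rate λ, the posterior after n observations with total T = Σxᵢ is Gamma(α+n, β+T).
Sum of observations T = 75.6 days; n = 10.
Posterior: Gamma(9.84+10, 6.01+75.6) = Gamma(19.84, 81.61).
Mode = (α−1)/β = 0.2309.

0.2309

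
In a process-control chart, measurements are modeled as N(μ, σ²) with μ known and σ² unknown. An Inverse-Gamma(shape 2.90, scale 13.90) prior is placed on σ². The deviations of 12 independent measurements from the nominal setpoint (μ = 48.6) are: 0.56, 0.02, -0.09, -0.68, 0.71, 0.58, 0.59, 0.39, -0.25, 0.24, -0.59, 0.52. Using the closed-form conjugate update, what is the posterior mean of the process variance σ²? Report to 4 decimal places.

1.9407

With known mean μ and an Inverse-Gamma(α, β) prior on σ², the Normal likelihood is conjugate: posterior is Inv-Gamma(α + n/2, β + Σ(xᵢ−μ)²/2).
Σ(xᵢ−μ)² = (0.56)² + (0.02)² + (-0.09)² + (-0.68)² + (0.71)² + (0.58)² + (0.59)² + (0.39)² + (-0.25)² + (0.24)² + (-0.59)² + (0.52)² = 2.8638.
Posterior: Inv-Gamma(2.90 + 12/2, 13.90 + 2.8638/2) = Inv-Gamma(8.90, 15.33190).
E[σ²|data] = β/(α−1) = 15.33190/7.90 = 1.9407.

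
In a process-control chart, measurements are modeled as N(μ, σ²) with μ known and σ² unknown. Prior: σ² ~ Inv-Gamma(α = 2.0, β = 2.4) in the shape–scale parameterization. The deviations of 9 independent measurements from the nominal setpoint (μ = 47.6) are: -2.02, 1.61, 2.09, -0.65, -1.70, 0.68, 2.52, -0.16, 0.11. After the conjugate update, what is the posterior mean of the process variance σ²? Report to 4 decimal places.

2.3640

With known mean μ and an Inverse-Gamma(α, β) prior on σ², the Normal likelihood is conjugate: posterior is Inv-Gamma(α + n/2, β + Σ(xᵢ−μ)²/2).
Σ(xᵢ−μ)² = (-2.02)² + (1.61)² + (2.09)² + (-0.65)² + (-1.70)² + (0.68)² + (2.52)² + (-0.16)² + (0.11)² = 21.2036.
Posterior: Inv-Gamma(2.0 + 9/2, 2.4 + 21.2036/2) = Inv-Gamma(6.50, 13.00180).
E[σ²|data] = β/(α−1) = 13.00180/5.50 = 2.3640.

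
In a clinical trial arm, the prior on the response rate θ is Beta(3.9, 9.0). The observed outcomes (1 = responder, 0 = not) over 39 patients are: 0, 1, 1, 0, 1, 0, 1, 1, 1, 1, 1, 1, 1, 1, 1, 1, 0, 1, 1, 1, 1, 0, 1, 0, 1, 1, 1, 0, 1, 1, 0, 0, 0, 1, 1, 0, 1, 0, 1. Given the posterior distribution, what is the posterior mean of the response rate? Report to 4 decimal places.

0.5954

The Beta prior is conjugate to a Binomial/Bernoulli likelihood; the update adds successes to α and failures to β.
Posterior: Beta(α+k, β+n−k) = Beta(3.9+27, 9.0+12) = Beta(30.9, 21.0).
Posterior mean = α/(α+β) = 30.9/51.9 = 0.5954.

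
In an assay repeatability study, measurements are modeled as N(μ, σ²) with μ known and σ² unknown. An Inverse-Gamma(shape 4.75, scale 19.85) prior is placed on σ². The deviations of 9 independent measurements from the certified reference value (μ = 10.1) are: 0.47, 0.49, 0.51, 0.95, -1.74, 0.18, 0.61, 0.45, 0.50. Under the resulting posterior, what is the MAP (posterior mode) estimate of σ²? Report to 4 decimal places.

With known mean μ and an Inverse-Gamma(α, β) prior on σ², the Normal likelihood is conjugate: posterior is Inv-Gamma(α + n/2, β + Σ(xᵢ−μ)²/2).
Σ(xᵢ−μ)² = (0.47)² + (0.49)² + (0.51)² + (0.95)² + (-1.74)² + (0.18)² + (0.61)² + (0.45)² + (0.50)² = 5.5082.
Posterior: Inv-Gamma(4.75 + 9/2, 19.85 + 5.5082/2) = Inv-Gamma(9.25, 22.60410).
Mode = β/(α+1) = 22.60410/10.25 = 2.2053.

2.2053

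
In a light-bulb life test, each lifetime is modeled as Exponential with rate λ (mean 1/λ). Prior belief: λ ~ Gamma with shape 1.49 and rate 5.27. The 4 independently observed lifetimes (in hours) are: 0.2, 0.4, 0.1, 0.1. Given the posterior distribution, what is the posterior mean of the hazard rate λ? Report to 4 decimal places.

With a Gamma(shape α, rate β) prior on the exponential rate λ, the posterior after n observations with total T = Σxᵢ is Gamma(α+n, β+T).
Sum of observations T = 0.8 hours; n = 4.
Posterior: Gamma(1.49+4, 5.27+0.8) = Gamma(5.49, 6.07).
Posterior mean of λ = α/β = 5.49/6.07 = 0.9044.

0.9044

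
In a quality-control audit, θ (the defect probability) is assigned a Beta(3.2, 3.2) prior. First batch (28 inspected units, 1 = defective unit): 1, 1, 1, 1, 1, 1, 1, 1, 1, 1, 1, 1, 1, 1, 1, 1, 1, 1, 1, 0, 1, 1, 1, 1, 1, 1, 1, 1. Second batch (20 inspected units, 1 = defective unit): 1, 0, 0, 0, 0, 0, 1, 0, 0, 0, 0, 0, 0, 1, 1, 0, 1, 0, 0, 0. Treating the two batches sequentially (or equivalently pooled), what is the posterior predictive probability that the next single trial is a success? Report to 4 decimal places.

The Beta prior is conjugate to a Binomial/Bernoulli likelihood; the update adds successes to α and failures to β.
After batch 1: Beta(3.2+27, 3.2+1) = Beta(30.2, 4.2).
After batch 2: Beta(30.2+5, 4.2+15) = Beta(35.2, 19.2).
For a single future Bernoulli trial, P(success | data) = α/(α+β) = 0.6471.

0.6471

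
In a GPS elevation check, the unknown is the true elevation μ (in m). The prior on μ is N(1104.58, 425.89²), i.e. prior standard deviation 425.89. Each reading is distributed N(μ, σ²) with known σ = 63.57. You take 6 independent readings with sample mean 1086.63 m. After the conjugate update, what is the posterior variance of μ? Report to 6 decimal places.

For Normal data with known variance σ², a Normal(μ₀, σ₀²) prior on μ is conjugate. Posterior precision = 1/σ₀² + n/σ²; posterior mean is the precision-weighted average of μ₀ and x̄.
σ₀² = 425.89² = 181382.2921, σ² = 63.57² = 4041.1449; σ² + n·σ₀² = 4041.1449 + 6·181382.2921 = 1092334.8975.
Posterior precision = 1/σ₀² + n/σ² = 1/181382.2921 + 6/4041.1449 = (σ² + n·σ₀²)/(σ₀²σ²) = 1092334.8975/(181382.2921·4041.1449); posterior variance σₙ² = σ₀²σ²/(σ² + n·σ₀²) = 181382.2921·4041.1449/1092334.8975 = 671.032415.

671.032415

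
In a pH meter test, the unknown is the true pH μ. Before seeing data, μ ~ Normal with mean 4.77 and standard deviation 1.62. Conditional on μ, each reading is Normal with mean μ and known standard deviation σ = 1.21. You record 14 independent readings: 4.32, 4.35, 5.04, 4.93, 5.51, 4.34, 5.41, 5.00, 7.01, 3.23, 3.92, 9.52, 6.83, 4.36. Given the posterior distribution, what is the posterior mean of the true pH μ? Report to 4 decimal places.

5.2502

For Normal data with known variance σ², a Normal(μ₀, σ₀²) prior on μ is conjugate. Posterior precision = 1/σ₀² + n/σ²; posterior mean is the precision-weighted average of μ₀ and x̄.
Σxᵢ = 4.32 + 4.35 + 5.04 + 4.93 + 5.51 + 4.34 + 5.41 + 5.00 + 7.01 + 3.23 + 3.92 + 9.52 + 6.83 + 4.36 = 73.77, so n·x̄ = 73.77.
σ₀² = 1.62² = 2.6244, σ² = 1.21² = 1.4641; σ² + n·σ₀² = 1.4641 + 14·2.6244 = 38.2057.
Posterior mean = (μ₀/σ₀² + n·x̄/σ²)/(1/σ₀² + n/σ²) = (σ²·μ₀ + σ₀²·n·x̄)/(σ² + n·σ₀²) = (1.4641·4.77 + 2.6244·73.77)/38.2057 = 200.585745/38.2057 = 5.2502.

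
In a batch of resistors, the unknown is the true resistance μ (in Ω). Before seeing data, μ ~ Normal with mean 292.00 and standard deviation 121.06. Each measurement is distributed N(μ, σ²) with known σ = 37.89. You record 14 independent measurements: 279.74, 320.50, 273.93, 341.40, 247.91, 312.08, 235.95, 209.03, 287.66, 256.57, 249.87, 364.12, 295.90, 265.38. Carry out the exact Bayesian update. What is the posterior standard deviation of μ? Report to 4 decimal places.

10.0913

For Normal data with known variance σ², a Normal(μ₀, σ₀²) prior on μ is conjugate. Posterior precision = 1/σ₀² + n/σ²; posterior mean is the precision-weighted average of μ₀ and x̄.
σ₀² = 121.06² = 14655.5236, σ² = 37.89² = 1435.6521; σ² + n·σ₀² = 1435.6521 + 14·14655.5236 = 206612.9825.
Posterior precision = 1/σ₀² + n/σ² = 1/14655.5236 + 14/1435.6521 = (σ² + n·σ₀²)/(σ₀²σ²) = 206612.9825/(14655.5236·1435.6521); posterior variance σₙ² = σ₀²σ²/(σ² + n·σ₀²) = 14655.5236·1435.6521/206612.9825 = 101.834033.
Posterior SD = √σₙ² = √(14655.5236·1435.6521/206612.9825) = 10.0913.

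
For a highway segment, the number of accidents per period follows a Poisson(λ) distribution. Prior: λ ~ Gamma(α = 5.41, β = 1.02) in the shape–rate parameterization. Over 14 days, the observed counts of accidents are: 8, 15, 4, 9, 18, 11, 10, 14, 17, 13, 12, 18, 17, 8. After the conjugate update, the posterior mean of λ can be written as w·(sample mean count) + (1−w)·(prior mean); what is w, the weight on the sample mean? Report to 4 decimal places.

With a Gamma(shape α, rate β) prior, the Poisson likelihood is conjugate: the posterior is Gamma(α + ΣXᵢ, β + n).
Posterior mean = (α₀+S)/(β₀+n) = [n/(β₀+n)]·(S/n) + [β₀/(β₀+n)]·(α₀/β₀), so only n and β₀ enter the weight.
Weight on data w = n/(β₀+n) = 14/(1.02+14) = 14/15.02 = 0.9321.

0.9321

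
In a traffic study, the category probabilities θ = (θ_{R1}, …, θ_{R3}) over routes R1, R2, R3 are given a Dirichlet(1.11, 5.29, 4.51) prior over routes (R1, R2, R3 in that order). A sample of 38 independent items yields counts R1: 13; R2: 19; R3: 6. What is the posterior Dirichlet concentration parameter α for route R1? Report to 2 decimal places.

14.11

The Dirichlet prior is conjugate to the Multinomial likelihood: each posterior αⱼ = prior αⱼ + observed count nⱼ.
Posterior concentration: (14.11, 24.29, 10.51), total = 48.91.
α_{R1} = 1.11 + 13 = 14.11.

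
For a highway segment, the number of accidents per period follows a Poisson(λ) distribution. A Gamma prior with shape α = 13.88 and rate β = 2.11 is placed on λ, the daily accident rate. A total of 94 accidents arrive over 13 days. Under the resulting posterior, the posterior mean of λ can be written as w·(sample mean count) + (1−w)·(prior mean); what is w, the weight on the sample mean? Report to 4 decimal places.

0.8604

With a Gamma(shape α, rate β) prior, the Poisson likelihood is conjugate: the posterior is Gamma(α + ΣXᵢ, β + n).
Posterior mean = (α₀+S)/(β₀+n) = [n/(β₀+n)]·(S/n) + [β₀/(β₀+n)]·(α₀/β₀), so only n and β₀ enter the weight.
Weight on data w = n/(β₀+n) = 13/(2.11+13) = 13/15.11 = 0.8604.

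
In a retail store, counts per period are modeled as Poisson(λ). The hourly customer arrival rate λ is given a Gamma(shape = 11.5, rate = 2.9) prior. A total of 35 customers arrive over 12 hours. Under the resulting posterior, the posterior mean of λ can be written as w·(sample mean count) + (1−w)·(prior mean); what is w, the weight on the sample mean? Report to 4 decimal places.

0.8054

With a Gamma(shape α, rate β) prior, the Poisson likelihood is conjugate: the posterior is Gamma(α + ΣXᵢ, β + n).
Posterior mean = (α₀+S)/(β₀+n) = [n/(β₀+n)]·(S/n) + [β₀/(β₀+n)]·(α₀/β₀), so only n and β₀ enter the weight.
Weight on data w = n/(β₀+n) = 12/(2.9+12) = 12/14.9 = 0.8054.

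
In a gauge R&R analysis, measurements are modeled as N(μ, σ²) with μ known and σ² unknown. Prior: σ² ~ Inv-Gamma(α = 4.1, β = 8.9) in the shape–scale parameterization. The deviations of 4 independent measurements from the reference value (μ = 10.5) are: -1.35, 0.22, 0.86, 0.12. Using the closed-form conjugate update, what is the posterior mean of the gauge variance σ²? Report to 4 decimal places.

With known mean μ and an Inverse-Gamma(α, β) prior on σ², the Normal likelihood is conjugate: posterior is Inv-Gamma(α + n/2, β + Σ(xᵢ−μ)²/2).
Σ(xᵢ−μ)² = (-1.35)² + (0.22)² + (0.86)² + (0.12)² = 2.6249.
Posterior: Inv-Gamma(4.1 + 4/2, 8.9 + 2.6249/2) = Inv-Gamma(6.10, 10.21245).
E[σ²|data] = β/(α−1) = 10.21245/5.10 = 2.0024.

2.0024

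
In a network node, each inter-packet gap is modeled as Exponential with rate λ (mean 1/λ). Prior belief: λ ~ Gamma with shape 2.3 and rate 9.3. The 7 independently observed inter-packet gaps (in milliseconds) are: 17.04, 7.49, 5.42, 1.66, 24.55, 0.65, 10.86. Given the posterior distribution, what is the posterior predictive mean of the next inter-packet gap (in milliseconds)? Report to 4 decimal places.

With a Gamma(shape α, rate β) prior on the exponential rate λ, the posterior after n observations with total T = Σxᵢ is Gamma(α+n, β+T).
Sum of observations T = 67.67 milliseconds; n = 7.
Posterior: Gamma(2.3+7, 9.3+67.67) = Gamma(9.3, 76.97).
The predictive distribution for the next observation is Lomax; its mean is β/(α−1) = 76.97/8.3 = 9.2735.

9.2735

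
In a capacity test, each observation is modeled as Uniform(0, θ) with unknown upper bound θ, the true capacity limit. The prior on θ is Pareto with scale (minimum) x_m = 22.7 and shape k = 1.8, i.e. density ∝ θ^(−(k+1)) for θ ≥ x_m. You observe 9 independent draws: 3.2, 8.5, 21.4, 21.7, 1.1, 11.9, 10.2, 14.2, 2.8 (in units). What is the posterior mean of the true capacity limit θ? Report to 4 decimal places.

A Pareto(scale x_m, shape k) prior on the upper bound θ of Uniform(0, θ) is conjugate: posterior is Pareto(max(x_m, max xᵢ), k + n).
Sample maximum = 21.7; prior scale x_m = 22.7 → posterior scale = max = 22.7.
Posterior shape = 1.8 + 9 = 10.8.
E[θ|data] = k·x_m/(k−1) = 10.8·22.7/9.8 = 25.0163.

25.0163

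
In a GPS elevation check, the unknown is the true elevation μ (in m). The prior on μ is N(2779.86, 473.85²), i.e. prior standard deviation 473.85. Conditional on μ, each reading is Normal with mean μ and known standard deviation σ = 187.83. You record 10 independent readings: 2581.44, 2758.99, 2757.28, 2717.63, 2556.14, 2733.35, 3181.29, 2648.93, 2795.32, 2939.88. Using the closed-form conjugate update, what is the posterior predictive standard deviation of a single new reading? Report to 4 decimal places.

For Normal data with known variance σ², a Normal(μ₀, σ₀²) prior on μ is conjugate. Posterior precision = 1/σ₀² + n/σ²; posterior mean is the precision-weighted average of μ₀ and x̄.
σ₀² = 473.85² = 224533.8225, σ² = 187.83² = 35280.1089; σ² + n·σ₀² = 35280.1089 + 10·224533.8225 = 2280618.3339.
Posterior precision = 1/σ₀² + n/σ² = 1/224533.8225 + 10/35280.1089 = (σ² + n·σ₀²)/(σ₀²σ²) = 2280618.3339/(224533.8225·35280.1089); posterior variance σₙ² = σ₀²σ²/(σ² + n·σ₀²) = 224533.8225·35280.1089/2280618.3339 = 3473.434196.
Predictive variance for one new observation = σₙ² + σ² = 224533.8225·35280.1089/2280618.3339 + 35280.1089 = σ²·(σ₀² + 2280618.3339)/2280618.3339 = 35280.1089·2505152.1564/2280618.3339 = 38753.543096; SD = √(35280.1089·2505152.1564/2280618.3339) = 196.8592.

196.8592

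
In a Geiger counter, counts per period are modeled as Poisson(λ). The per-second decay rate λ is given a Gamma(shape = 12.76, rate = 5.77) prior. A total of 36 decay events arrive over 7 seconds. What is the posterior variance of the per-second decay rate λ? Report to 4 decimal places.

With a Gamma(shape α, rate β) prior, the Poisson likelihood is conjugate: the posterior is Gamma(α + ΣXᵢ, β + n).
Posterior: Gamma(α+S, β+n) = Gamma(12.76+36, 5.77+7) = Gamma(48.76, 12.77).
Var = α/β² = 48.76/12.77² = 0.2990.

0.2990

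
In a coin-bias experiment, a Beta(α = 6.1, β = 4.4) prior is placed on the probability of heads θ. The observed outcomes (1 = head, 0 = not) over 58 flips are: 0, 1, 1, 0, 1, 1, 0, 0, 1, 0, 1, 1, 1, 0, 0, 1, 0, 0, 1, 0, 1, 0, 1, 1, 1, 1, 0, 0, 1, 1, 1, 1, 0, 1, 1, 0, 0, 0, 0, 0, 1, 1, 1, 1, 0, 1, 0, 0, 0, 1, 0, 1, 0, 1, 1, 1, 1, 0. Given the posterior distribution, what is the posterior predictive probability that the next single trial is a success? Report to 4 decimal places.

The Beta prior is conjugate to a Binomial/Bernoulli likelihood; the update adds successes to α and failures to β.
Posterior: Beta(α+k, β+n−k) = Beta(6.1+32, 4.4+26) = Beta(38.1, 30.4).
For a single future Bernoulli trial, P(success | data) = α/(α+β) = 0.5562.

0.5562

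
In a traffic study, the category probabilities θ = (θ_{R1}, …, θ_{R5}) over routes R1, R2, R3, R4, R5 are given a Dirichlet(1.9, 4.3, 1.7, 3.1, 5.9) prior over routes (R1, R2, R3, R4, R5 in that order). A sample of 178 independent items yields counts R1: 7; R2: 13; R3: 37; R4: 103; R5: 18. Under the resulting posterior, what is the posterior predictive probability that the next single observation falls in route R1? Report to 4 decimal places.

The Dirichlet prior is conjugate to the Multinomial likelihood: each posterior αⱼ = prior αⱼ + observed count nⱼ.
Posterior concentration: (8.9, 17.3, 38.7, 106.1, 23.9), total = 194.9.
P(next = R1 | data) = α_{R1}/Σα = 0.0457.

0.0457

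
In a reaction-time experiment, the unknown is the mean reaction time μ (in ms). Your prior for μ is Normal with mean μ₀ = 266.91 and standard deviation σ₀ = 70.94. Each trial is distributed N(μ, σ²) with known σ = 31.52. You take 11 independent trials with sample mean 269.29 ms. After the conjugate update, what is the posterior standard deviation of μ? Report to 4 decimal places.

9.4195

For Normal data with known variance σ², a Normal(μ₀, σ₀²) prior on μ is conjugate. Posterior precision = 1/σ₀² + n/σ²; posterior mean is the precision-weighted average of μ₀ and x̄.
σ₀² = 70.94² = 5032.4836, σ² = 31.52² = 993.5104; σ² + n·σ₀² = 993.5104 + 11·5032.4836 = 56350.83.
Posterior precision = 1/σ₀² + n/σ² = 1/5032.4836 + 11/993.5104 = (σ² + n·σ₀²)/(σ₀²σ²) = 56350.83/(5032.4836·993.5104); posterior variance σₙ² = σ₀²σ²/(σ² + n·σ₀²) = 5032.4836·993.5104/56350.83 = 88.726729.
Posterior SD = √σₙ² = √(5032.4836·993.5104/56350.83) = 9.4195.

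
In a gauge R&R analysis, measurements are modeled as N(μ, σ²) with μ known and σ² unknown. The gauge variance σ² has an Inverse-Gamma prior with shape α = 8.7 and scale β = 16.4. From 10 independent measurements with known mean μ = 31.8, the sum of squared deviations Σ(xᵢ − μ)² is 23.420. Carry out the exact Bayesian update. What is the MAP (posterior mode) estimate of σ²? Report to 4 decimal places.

With known mean μ and an Inverse-Gamma(α, β) prior on σ², the Normal likelihood is conjugate: posterior is Inv-Gamma(α + n/2, β + Σ(xᵢ−μ)²/2).
Posterior: Inv-Gamma(8.7 + 10/2, 16.4 + 23.420/2) = Inv-Gamma(13.70, 28.1100).
Mode = β/(α+1) = 28.1100/14.70 = 1.9122.

1.9122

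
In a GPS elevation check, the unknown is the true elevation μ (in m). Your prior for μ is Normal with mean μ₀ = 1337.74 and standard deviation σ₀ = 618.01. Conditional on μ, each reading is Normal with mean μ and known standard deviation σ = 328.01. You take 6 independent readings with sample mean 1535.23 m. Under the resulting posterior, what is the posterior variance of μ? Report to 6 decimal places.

For Normal data with known variance σ², a Normal(μ₀, σ₀²) prior on μ is conjugate. Posterior precision = 1/σ₀² + n/σ²; posterior mean is the precision-weighted average of μ₀ and x̄.
σ₀² = 618.01² = 381936.3601, σ² = 328.01² = 107590.5601; σ² + n·σ₀² = 107590.5601 + 6·381936.3601 = 2399208.7207.
Posterior precision = 1/σ₀² + n/σ² = 1/381936.3601 + 6/107590.5601 = (σ² + n·σ₀²)/(σ₀²σ²) = 2399208.7207/(381936.3601·107590.5601); posterior variance σₙ² = σ₀²σ²/(σ² + n·σ₀²) = 381936.3601·107590.5601/2399208.7207 = 17127.624850.

17127.624850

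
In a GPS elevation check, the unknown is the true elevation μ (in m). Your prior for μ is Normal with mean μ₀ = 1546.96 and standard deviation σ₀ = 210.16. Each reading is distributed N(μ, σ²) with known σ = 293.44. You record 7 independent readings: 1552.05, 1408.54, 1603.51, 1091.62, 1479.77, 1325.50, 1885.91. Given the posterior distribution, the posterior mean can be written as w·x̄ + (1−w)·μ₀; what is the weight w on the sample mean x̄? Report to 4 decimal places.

0.7822

For Normal data with known variance σ², a Normal(μ₀, σ₀²) prior on μ is conjugate. Posterior precision = 1/σ₀² + n/σ²; posterior mean is the precision-weighted average of μ₀ and x̄.
σ₀² = 210.16² = 44167.2256, σ² = 293.44² = 86107.0336. Prior precision 1/σ₀² = 1/44167.2256; data precision n/σ² = 7/86107.0336.
w = (n/σ²)/(1/σ₀² + n/σ²) = n·σ₀²/(σ² + n·σ₀²) = 7·44167.2256/(86107.0336 + 7·44167.2256) = 309170.5792/395277.6128 = 0.7822.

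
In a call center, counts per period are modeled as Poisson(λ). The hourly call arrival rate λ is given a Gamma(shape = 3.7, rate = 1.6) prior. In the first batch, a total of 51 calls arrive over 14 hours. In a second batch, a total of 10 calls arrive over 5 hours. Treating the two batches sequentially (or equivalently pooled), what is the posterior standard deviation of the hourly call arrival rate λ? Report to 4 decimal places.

0.3905

With a Gamma(shape α, rate β) prior, the Poisson likelihood is conjugate: the posterior is Gamma(α + ΣXᵢ, β + n).
After batch 1: Gamma(α+S, β+n) = Gamma(3.7+51, 1.6+14) = Gamma(54.7, 15.6).
After batch 2: Gamma(α+S, β+n) = Gamma(54.7+10, 15.6+5) = Gamma(64.7, 20.6).
SD = √α/β = √64.7/20.6 = 0.3905.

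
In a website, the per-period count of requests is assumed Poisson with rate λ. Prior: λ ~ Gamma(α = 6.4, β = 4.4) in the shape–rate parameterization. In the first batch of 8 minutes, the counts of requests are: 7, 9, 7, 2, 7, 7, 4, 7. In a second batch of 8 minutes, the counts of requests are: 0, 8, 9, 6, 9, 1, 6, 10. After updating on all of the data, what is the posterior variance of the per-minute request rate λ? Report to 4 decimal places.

With a Gamma(shape α, rate β) prior, the Poisson likelihood is conjugate: the posterior is Gamma(α + ΣXᵢ, β + n).
Batch 1: sum of counts S = 50 over n = 8 minutes.
After batch 1: Gamma(α+S, β+n) = Gamma(6.4+50, 4.4+8) = Gamma(56.4, 12.4).
Batch 2: sum of counts S = 49 over n = 8 minutes.
After batch 2: Gamma(α+S, β+n) = Gamma(56.4+49, 12.4+8) = Gamma(105.4, 20.4).
Var = α/β² = 105.4/20.4² = 0.2533.

0.2533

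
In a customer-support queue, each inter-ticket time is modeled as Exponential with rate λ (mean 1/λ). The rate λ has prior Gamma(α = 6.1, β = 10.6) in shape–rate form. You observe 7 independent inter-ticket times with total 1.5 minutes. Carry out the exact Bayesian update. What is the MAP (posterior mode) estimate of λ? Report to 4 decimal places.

1.0000

With a Gamma(shape α, rate β) prior on the exponential rate λ, the posterior after n observations with total T = Σxᵢ is Gamma(α+n, β+T).
Posterior: Gamma(6.1+7, 10.6+1.5) = Gamma(13.1, 12.1).
Mode = (α−1)/β = 1.0000.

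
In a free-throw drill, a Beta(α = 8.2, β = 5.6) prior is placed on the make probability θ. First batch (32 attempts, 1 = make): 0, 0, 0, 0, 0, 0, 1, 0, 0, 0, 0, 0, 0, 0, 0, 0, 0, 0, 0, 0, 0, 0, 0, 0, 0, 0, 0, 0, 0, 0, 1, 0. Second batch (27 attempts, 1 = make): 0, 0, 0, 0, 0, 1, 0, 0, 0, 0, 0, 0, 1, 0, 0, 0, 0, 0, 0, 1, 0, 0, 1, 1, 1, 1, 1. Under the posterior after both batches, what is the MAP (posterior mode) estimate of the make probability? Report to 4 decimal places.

The Beta prior is conjugate to a Binomial/Bernoulli likelihood; the update adds successes to α and failures to β.
After batch 1: Beta(8.2+2, 5.6+30) = Beta(10.2, 35.6).
After batch 2: Beta(10.2+8, 35.6+19) = Beta(18.2, 54.6).
Mode of Beta(a,b) for a,b>1 is (a−1)/(a+b−2) = 17.2/70.8 = 0.2429.

0.2429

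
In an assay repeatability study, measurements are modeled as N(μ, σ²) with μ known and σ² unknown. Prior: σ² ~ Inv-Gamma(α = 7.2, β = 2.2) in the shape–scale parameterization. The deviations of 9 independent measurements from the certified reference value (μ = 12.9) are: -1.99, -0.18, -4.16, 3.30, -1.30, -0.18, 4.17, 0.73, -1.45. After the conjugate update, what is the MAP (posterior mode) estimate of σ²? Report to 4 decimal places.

2.2966

With known mean μ and an Inverse-Gamma(α, β) prior on σ², the Normal likelihood is conjugate: posterior is Inv-Gamma(α + n/2, β + Σ(xᵢ−μ)²/2).
Σ(xᵢ−μ)² = (-1.99)² + (-0.18)² + (-4.16)² + (3.30)² + (-1.30)² + (-0.18)² + (4.17)² + (0.73)² + (-1.45)² = 53.9348.
Posterior: Inv-Gamma(7.2 + 9/2, 2.2 + 53.9348/2) = Inv-Gamma(11.70, 29.16740).
Mode = β/(α+1) = 29.16740/12.70 = 2.2966.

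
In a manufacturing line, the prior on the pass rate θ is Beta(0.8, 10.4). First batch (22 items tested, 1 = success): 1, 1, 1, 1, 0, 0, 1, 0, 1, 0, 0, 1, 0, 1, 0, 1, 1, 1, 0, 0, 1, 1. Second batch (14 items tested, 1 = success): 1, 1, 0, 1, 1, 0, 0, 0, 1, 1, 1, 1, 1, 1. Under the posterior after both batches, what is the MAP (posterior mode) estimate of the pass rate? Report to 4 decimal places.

The Beta prior is conjugate to a Binomial/Bernoulli likelihood; the update adds successes to α and failures to β.
After batch 1: Beta(0.8+13, 10.4+9) = Beta(13.8, 19.4).
After batch 2: Beta(13.8+10, 19.4+4) = Beta(23.8, 23.4).
Mode of Beta(a,b) for a,b>1 is (a−1)/(a+b−2) = 22.8/45.2 = 0.5044.

0.5044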